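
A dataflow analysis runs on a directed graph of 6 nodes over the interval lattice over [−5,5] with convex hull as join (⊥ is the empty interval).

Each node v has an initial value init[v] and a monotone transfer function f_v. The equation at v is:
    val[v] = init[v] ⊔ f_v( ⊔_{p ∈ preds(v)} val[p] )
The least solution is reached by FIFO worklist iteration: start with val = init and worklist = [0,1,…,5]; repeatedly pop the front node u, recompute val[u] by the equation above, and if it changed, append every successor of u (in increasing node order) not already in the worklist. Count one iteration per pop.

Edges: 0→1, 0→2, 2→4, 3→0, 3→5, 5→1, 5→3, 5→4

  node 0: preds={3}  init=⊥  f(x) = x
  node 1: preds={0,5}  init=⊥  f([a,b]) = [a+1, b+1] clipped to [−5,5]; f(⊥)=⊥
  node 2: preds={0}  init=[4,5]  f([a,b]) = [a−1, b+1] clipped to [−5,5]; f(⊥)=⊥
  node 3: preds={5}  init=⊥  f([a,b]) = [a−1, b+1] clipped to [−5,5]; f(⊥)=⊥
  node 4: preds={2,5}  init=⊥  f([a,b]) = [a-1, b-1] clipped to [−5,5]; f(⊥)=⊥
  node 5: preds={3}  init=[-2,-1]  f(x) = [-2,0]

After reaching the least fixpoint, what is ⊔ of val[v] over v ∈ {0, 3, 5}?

[-3,1]

Iteration log — 16 steps:
  step 1. node 0  ⊔preds=⊥  new=⊥  stable
  step 2. node 1  ⊔preds=[-2,-1]  new=[-1,0]  old=⊥  +wl: 
  step 3. node 2  ⊔preds=⊥  new=[4,5]  stable
  step 4. node 3  ⊔preds=[-2,-1]  new=[-3,0]  old=⊥  +wl: 0
  step 5. node 4  ⊔preds=[-2,5]  new=[-3,4]  old=⊥  +wl: 
  step 6. node 5  ⊔preds=[-3,0]  new=[-2,0]  old=[-2,-1]  +wl: 1,3,4
  step 7. node 0  ⊔preds=[-3,0]  new=[-3,0]  old=⊥  +wl: 2
  step 8. node 1  ⊔preds=[-3,0]  new=[-2,1]  old=[-1,0]  +wl: 
  step 9. node 3  ⊔preds=[-2,0]  new=[-3,1]  old=[-3,0]  +wl: 0,5
  step 10. node 4  ⊔preds=[-2,5]  new=[-3,4]  stable
  step 11. node 2  ⊔preds=[-3,0]  new=[-4,5]  old=[4,5]  +wl: 4
  step 12. node 0  ⊔preds=[-3,1]  new=[-3,1]  old=[-3,0]  +wl: 1,2
  step 13. node 5  ⊔preds=[-3,1]  new=[-2,0]  stable
  step 14. node 4  ⊔preds=[-4,5]  new=[-5,4]  old=[-3,4]  +wl: 
  step 15. node 1  ⊔preds=[-3,1]  new=[-2,2]  old=[-2,1]  +wl: 
  step 16. node 2  ⊔preds=[-3,1]  new=[-4,5]  stable

Least fixpoint reached:
  node 0: [-3,1]
  node 1: [-2,2]
  node 2: [-4,5]
  node 3: [-3,1]
  node 4: [-5,4]
  node 5: [-2,0]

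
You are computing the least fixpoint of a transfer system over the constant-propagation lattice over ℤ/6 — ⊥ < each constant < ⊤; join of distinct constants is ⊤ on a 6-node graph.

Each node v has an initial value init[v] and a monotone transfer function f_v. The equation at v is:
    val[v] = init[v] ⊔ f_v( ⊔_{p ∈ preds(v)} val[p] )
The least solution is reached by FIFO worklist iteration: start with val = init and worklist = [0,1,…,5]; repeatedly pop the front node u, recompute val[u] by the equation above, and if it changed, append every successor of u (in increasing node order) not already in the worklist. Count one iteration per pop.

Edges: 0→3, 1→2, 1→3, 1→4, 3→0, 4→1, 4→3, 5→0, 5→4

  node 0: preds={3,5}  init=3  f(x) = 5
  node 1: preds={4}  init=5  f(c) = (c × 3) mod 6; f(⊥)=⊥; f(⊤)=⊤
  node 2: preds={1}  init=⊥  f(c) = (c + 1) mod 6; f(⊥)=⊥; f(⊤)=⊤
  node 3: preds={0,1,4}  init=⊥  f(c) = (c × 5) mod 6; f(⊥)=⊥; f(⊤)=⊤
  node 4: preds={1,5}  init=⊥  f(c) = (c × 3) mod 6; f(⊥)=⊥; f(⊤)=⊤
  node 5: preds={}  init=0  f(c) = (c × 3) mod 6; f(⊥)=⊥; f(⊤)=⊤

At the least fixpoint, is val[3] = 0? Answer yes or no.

Iteration log — 11 steps:
  step 1. node 0  ⊔preds=0  new=⊤  old=3  +wl: 
  step 2. node 1  ⊔preds=⊥  new=5  stable
  step 3. node 2  ⊔preds=5  new=0  old=⊥  +wl: 
  step 4. node 3  ⊔preds=⊤  new=⊤  old=⊥  +wl: 0
  step 5. node 4  ⊔preds=⊤  new=⊤  old=⊥  +wl: 1,3
  step 6. node 5  ⊔preds=⊥  new=0  stable
  step 7. node 0  ⊔preds=⊤  new=⊤  stable
  step 8. node 1  ⊔preds=⊤  new=⊤  old=5  +wl: 2,4
  step 9. node 3  ⊔preds=⊤  new=⊤  stable
  step 10. node 2  ⊔preds=⊤  new=⊤  old=0  +wl: 
  step 11. node 4  ⊔preds=⊤  new=⊤  stable

Least fixpoint reached:
  node 0: ⊤
  node 1: ⊤
  node 2: ⊤
  node 3: ⊤
  node 4: ⊤
  node 5: 0

no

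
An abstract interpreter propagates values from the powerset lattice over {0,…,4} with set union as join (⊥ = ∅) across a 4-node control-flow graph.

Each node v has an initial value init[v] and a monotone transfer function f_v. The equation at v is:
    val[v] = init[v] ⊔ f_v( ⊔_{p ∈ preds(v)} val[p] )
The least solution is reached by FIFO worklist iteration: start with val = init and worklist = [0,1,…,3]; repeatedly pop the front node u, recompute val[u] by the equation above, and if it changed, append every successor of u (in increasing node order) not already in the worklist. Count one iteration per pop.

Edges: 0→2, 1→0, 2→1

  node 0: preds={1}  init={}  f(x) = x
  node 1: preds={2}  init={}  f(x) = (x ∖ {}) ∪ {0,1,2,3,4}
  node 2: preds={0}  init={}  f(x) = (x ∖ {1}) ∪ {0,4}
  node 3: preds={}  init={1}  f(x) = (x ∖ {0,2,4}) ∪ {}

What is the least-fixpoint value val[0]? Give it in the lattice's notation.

{0,1,2,3,4}

Iteration log — 8 steps:
  step 1. node 0  ⊔preds={}  new={}  stable
  step 2. node 1  ⊔preds={}  new={0,1,2,3,4}  old={}  +wl: 0
  step 3. node 2  ⊔preds={}  new={0,4}  old={}  +wl: 1
  step 4. node 3  ⊔preds={}  new={1}  stable
  step 5. node 0  ⊔preds={0,1,2,3,4}  new={0,1,2,3,4}  old={}  +wl: 2
  step 6. node 1  ⊔preds={0,4}  new={0,1,2,3,4}  stable
  step 7. node 2  ⊔preds={0,1,2,3,4}  new={0,2,3,4}  old={0,4}  +wl: 1
  step 8. node 1  ⊔preds={0,2,3,4}  new={0,1,2,3,4}  stable

Least fixpoint reached:
  node 0: {0,1,2,3,4}
  node 1: {0,1,2,3,4}
  node 2: {0,2,3,4}
  node 3: {1}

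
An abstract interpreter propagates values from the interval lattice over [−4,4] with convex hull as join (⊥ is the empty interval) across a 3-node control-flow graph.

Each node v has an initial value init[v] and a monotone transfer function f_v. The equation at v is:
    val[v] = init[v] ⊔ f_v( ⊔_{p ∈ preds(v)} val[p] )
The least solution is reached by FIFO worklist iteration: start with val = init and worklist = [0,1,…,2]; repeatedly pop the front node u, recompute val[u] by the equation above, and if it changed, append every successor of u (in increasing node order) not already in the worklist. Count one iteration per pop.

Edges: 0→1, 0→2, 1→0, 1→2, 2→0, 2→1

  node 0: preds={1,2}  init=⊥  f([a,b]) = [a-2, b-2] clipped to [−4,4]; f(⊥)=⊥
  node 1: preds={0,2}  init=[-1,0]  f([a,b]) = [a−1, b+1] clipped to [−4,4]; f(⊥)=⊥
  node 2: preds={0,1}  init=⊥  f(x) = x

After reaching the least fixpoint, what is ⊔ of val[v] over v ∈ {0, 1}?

[-4,4]

Worklist (18 pops):
  #1 pop 0: in=[-1,0] → [-3,-2] (was ⊥); enqueue []
  #2 pop 1: in=[-3,-2] → [-4,0] (was [-1,0]); enqueue [0]
  #3 pop 2: in=[-4,0] → [-4,0] (was ⊥); enqueue [1]
  #4 pop 0: in=[-4,0] → [-4,-2] (was [-3,-2]); enqueue [2]
  #5 pop 1: in=[-4,0] → [-4,1] (was [-4,0]); enqueue [0]
  #6 pop 2: in=[-4,1] → [-4,1] (was [-4,0]); enqueue [1]
  #7 pop 0: in=[-4,1] → [-4,-1] (was [-4,-2]); enqueue [2]
  #8 pop 1: in=[-4,1] → [-4,2] (was [-4,1]); enqueue [0]
  #9 pop 2: in=[-4,2] → [-4,2] (was [-4,1]); enqueue [1]
  #10 pop 0: in=[-4,2] → [-4,0] (was [-4,-1]); enqueue [2]
  #11 pop 1: in=[-4,2] → [-4,3] (was [-4,2]); enqueue [0]
  #12 pop 2: in=[-4,3] → [-4,3] (was [-4,2]); enqueue [1]
  #13 pop 0: in=[-4,3] → [-4,1] (was [-4,0]); enqueue [2]
  #14 pop 1: in=[-4,3] → [-4,4] (was [-4,3]); enqueue [0]
  #15 pop 2: in=[-4,4] → [-4,4] (was [-4,3]); enqueue [1]
  #16 pop 0: in=[-4,4] → [-4,2] (was [-4,1]); enqueue [2]
  #17 pop 1: in=[-4,4] → [-4,4] (no change)
  #18 pop 2: in=[-4,4] → [-4,4] (no change)

Fixpoint:
  val[0] = [-4,2]
  val[1] = [-4,4]
  val[2] = [-4,4]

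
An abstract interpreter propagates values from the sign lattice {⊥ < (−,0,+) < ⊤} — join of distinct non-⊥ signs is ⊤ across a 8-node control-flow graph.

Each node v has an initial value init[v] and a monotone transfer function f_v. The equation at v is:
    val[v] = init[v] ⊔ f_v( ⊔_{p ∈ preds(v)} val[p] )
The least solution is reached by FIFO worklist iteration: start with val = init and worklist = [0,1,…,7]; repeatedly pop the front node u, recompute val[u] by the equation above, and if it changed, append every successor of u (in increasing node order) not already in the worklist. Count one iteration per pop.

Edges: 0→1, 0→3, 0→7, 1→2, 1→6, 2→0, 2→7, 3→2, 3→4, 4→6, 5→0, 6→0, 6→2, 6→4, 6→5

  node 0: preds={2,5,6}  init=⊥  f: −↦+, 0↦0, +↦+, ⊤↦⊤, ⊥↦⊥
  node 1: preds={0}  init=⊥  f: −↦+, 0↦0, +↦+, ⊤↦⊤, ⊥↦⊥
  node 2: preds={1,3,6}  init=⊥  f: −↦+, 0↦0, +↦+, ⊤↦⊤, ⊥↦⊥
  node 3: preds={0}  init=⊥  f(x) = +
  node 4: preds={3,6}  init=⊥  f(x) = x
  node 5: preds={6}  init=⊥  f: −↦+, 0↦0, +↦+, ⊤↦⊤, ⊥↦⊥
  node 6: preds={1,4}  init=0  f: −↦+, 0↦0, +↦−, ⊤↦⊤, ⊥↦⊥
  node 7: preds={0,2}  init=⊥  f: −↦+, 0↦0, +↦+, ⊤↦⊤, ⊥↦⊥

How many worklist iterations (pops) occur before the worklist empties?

Iteration log — 18 steps:
  step 1. node 0  ⊔preds=0  new=0  old=⊥  +wl: 
  step 2. node 1  ⊔preds=0  new=0  old=⊥  +wl: 
  step 3. node 2  ⊔preds=0  new=0  old=⊥  +wl: 0
  step 4. node 3  ⊔preds=0  new=+  old=⊥  +wl: 2
  step 5. node 4  ⊔preds=⊤  new=⊤  old=⊥  +wl: 
  step 6. node 5  ⊔preds=0  new=0  old=⊥  +wl: 
  step 7. node 6  ⊔preds=⊤  new=⊤  old=0  +wl: 4,5
  step 8. node 7  ⊔preds=0  new=0  old=⊥  +wl: 
  step 9. node 0  ⊔preds=⊤  new=⊤  old=0  +wl: 1,3,7
  step 10. node 2  ⊔preds=⊤  new=⊤  old=0  +wl: 0
  step 11. node 4  ⊔preds=⊤  new=⊤  stable
  step 12. node 5  ⊔preds=⊤  new=⊤  old=0  +wl: 
  step 13. node 1  ⊔preds=⊤  new=⊤  old=0  +wl: 2,6
  step 14. node 3  ⊔preds=⊤  new=+  stable
  step 15. node 7  ⊔preds=⊤  new=⊤  old=0  +wl: 
  step 16. node 0  ⊔preds=⊤  new=⊤  stable
  step 17. node 2  ⊔preds=⊤  new=⊤  stable
  step 18. node 6  ⊔preds=⊤  new=⊤  stable

Least fixpoint reached:
  node 0: ⊤
  node 1: ⊤
  node 2: ⊤
  node 3: +
  node 4: ⊤
  node 5: ⊤
  node 6: ⊤
  node 7: ⊤

18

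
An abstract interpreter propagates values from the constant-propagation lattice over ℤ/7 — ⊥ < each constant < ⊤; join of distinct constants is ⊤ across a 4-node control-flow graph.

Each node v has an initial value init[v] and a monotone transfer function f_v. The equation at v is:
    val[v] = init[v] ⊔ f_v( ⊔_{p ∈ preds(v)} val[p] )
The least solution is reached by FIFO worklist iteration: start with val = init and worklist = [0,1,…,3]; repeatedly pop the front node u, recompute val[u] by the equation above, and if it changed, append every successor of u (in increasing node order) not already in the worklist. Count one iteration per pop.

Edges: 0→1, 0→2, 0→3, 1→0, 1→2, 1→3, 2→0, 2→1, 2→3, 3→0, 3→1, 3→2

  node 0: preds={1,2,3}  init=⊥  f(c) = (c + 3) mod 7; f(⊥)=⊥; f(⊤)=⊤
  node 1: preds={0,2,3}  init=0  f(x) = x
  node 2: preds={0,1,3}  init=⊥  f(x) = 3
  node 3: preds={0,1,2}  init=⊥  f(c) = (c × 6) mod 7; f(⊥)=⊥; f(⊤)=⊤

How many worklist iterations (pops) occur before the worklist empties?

Trace (8 dequeues):
  [1] u=0 | in 0 | out 3 | prev ⊥ | push {}
  [2] u=1 | in 3 | out ⊤ | prev 0 | push {0}
  [3] u=2 | in ⊤ | out 3 | prev ⊥ | push {1}
  [4] u=3 | in ⊤ | out ⊤ | prev ⊥ | push {2}
  [5] u=0 | in ⊤ | out ⊤ | prev 3 | push {3}
  [6] u=1 | in ⊤ | out ⊤ | ==
  [7] u=2 | in ⊤ | out 3 | ==
  [8] u=3 | in ⊤ | out ⊤ | ==

Converged values:
  [0] ⊤
  [1] ⊤
  [2] 3
  [3] ⊤

8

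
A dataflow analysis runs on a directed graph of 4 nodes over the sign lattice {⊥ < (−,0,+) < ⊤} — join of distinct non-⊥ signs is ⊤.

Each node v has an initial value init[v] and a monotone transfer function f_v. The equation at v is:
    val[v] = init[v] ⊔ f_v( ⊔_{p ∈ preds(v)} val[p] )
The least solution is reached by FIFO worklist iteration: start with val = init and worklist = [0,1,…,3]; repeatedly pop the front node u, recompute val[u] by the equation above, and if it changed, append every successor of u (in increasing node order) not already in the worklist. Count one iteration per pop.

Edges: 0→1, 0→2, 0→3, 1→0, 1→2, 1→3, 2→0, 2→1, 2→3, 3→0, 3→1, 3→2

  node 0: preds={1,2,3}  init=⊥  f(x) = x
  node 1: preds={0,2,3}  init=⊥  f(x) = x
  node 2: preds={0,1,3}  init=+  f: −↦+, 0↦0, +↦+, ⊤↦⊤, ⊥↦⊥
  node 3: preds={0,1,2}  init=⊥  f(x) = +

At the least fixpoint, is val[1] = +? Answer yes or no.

yes

Worklist (7 pops):
  #1 pop 0: in=+ → + (was ⊥); enqueue []
  #2 pop 1: in=+ → + (was ⊥); enqueue [0]
  #3 pop 2: in=+ → + (no change)
  #4 pop 3: in=+ → + (was ⊥); enqueue [1,2]
  #5 pop 0: in=+ → + (no change)
  #6 pop 1: in=+ → + (no change)
  #7 pop 2: in=+ → + (no change)

Fixpoint:
  val[0] = +
  val[1] = +
  val[2] = +
  val[3] = +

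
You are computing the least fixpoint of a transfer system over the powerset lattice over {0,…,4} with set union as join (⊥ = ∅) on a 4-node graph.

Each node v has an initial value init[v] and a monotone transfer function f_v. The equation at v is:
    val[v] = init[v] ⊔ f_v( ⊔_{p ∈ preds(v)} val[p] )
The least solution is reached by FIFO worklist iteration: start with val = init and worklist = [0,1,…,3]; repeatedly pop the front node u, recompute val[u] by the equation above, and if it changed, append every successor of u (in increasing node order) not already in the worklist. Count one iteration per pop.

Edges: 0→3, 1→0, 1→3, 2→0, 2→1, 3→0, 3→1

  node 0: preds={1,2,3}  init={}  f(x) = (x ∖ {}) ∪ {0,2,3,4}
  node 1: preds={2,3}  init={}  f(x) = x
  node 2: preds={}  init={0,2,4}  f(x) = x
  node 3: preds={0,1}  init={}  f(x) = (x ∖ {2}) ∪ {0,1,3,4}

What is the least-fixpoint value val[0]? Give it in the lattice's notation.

{0,1,2,3,4}

Worklist (8 pops):
  #1 pop 0: in={0,2,4} → {0,2,3,4} (was {}); enqueue []
  #2 pop 1: in={0,2,4} → {0,2,4} (was {}); enqueue [0]
  #3 pop 2: in={} → {0,2,4} (no change)
  #4 pop 3: in={0,2,3,4} → {0,1,3,4} (was {}); enqueue [1]
  #5 pop 0: in={0,1,2,3,4} → {0,1,2,3,4} (was {0,2,3,4}); enqueue [3]
  #6 pop 1: in={0,1,2,3,4} → {0,1,2,3,4} (was {0,2,4}); enqueue [0]
  #7 pop 3: in={0,1,2,3,4} → {0,1,3,4} (no change)
  #8 pop 0: in={0,1,2,3,4} → {0,1,2,3,4} (no change)

Fixpoint:
  val[0] = {0,1,2,3,4}
  val[1] = {0,1,2,3,4}
  val[2] = {0,2,4}
  val[3] = {0,1,3,4}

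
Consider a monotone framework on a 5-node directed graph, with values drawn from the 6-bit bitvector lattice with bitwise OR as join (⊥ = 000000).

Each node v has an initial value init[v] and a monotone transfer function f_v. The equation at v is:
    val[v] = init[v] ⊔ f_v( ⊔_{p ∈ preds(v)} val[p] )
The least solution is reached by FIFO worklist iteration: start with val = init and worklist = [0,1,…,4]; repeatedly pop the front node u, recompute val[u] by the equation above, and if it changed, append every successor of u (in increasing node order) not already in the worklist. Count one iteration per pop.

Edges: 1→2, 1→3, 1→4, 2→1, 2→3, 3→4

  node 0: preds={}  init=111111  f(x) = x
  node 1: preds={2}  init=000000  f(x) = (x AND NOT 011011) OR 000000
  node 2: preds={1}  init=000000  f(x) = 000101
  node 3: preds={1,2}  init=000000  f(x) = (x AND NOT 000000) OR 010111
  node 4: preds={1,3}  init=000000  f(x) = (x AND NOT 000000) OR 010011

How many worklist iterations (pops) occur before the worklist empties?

9

Worklist (9 pops):
  #1 pop 0: in=000000 → 111111 (no change)
  #2 pop 1: in=000000 → 000000 (no change)
  #3 pop 2: in=000000 → 000101 (was 000000); enqueue [1]
  #4 pop 3: in=000101 → 010111 (was 000000); enqueue []
  #5 pop 4: in=010111 → 010111 (was 000000); enqueue []
  #6 pop 1: in=000101 → 000100 (was 000000); enqueue [2,3,4]
  #7 pop 2: in=000100 → 000101 (no change)
  #8 pop 3: in=000101 → 010111 (no change)
  #9 pop 4: in=010111 → 010111 (no change)

Fixpoint:
  val[0] = 111111
  val[1] = 000100
  val[2] = 000101
  val[3] = 010111
  val[4] = 010111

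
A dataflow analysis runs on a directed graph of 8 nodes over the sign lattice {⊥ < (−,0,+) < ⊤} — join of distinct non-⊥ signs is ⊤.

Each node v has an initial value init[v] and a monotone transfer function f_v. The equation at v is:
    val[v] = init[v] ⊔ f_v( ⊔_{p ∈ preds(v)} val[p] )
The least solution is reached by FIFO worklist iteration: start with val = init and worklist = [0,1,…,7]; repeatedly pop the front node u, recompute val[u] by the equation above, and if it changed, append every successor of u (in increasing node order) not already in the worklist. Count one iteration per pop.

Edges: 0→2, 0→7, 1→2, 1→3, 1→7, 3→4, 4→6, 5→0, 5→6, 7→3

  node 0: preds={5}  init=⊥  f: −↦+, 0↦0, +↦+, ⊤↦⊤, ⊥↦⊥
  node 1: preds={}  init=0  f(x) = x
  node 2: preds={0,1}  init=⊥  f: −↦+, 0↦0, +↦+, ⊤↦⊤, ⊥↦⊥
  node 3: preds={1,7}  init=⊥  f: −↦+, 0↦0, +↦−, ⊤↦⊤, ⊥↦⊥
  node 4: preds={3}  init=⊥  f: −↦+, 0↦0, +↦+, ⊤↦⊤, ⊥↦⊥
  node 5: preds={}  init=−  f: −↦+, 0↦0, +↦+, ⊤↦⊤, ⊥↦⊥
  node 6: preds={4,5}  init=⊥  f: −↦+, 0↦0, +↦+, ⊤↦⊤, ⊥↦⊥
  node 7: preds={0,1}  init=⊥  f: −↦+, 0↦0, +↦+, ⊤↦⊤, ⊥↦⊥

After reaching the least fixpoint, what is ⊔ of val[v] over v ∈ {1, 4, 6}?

Trace (11 dequeues):
  [1] u=0 | in − | out + | prev ⊥ | push {}
  [2] u=1 | in ⊥ | out 0 | ==
  [3] u=2 | in ⊤ | out ⊤ | prev ⊥ | push {}
  [4] u=3 | in 0 | out 0 | prev ⊥ | push {}
  [5] u=4 | in 0 | out 0 | prev ⊥ | push {}
  [6] u=5 | in ⊥ | out − | ==
  [7] u=6 | in ⊤ | out ⊤ | prev ⊥ | push {}
  [8] u=7 | in ⊤ | out ⊤ | prev ⊥ | push {3}
  [9] u=3 | in ⊤ | out ⊤ | prev 0 | push {4}
  [10] u=4 | in ⊤ | out ⊤ | prev 0 | push {6}
  [11] u=6 | in ⊤ | out ⊤ | ==

Converged values:
  [0] +
  [1] 0
  [2] ⊤
  [3] ⊤
  [4] ⊤
  [5] −
  [6] ⊤
  [7] ⊤

⊤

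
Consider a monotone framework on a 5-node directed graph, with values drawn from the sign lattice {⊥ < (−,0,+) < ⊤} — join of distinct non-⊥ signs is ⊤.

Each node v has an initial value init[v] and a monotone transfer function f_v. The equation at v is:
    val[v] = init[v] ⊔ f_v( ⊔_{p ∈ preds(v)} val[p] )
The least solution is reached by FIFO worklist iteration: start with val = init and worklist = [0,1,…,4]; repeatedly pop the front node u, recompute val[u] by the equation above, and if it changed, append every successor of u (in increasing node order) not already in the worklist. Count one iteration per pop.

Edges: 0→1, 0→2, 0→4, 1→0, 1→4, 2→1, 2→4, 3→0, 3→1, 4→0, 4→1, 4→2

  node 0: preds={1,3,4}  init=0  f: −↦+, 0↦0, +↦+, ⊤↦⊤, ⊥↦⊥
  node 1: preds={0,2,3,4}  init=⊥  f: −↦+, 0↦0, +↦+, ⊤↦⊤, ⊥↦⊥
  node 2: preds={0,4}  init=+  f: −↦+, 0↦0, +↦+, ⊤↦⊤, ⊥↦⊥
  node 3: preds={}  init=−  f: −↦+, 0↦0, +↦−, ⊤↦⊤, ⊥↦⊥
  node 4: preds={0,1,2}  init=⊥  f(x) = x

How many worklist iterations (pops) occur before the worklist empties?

8

Iteration log — 8 steps:
  step 1. node 0  ⊔preds=−  new=⊤  old=0  +wl: 
  step 2. node 1  ⊔preds=⊤  new=⊤  old=⊥  +wl: 0
  step 3. node 2  ⊔preds=⊤  new=⊤  old=+  +wl: 1
  step 4. node 3  ⊔preds=⊥  new=−  stable
  step 5. node 4  ⊔preds=⊤  new=⊤  old=⊥  +wl: 2
  step 6. node 0  ⊔preds=⊤  new=⊤  stable
  step 7. node 1  ⊔preds=⊤  new=⊤  stable
  step 8. node 2  ⊔preds=⊤  new=⊤  stable

Least fixpoint reached:
  node 0: ⊤
  node 1: ⊤
  node 2: ⊤
  node 3: −
  node 4: ⊤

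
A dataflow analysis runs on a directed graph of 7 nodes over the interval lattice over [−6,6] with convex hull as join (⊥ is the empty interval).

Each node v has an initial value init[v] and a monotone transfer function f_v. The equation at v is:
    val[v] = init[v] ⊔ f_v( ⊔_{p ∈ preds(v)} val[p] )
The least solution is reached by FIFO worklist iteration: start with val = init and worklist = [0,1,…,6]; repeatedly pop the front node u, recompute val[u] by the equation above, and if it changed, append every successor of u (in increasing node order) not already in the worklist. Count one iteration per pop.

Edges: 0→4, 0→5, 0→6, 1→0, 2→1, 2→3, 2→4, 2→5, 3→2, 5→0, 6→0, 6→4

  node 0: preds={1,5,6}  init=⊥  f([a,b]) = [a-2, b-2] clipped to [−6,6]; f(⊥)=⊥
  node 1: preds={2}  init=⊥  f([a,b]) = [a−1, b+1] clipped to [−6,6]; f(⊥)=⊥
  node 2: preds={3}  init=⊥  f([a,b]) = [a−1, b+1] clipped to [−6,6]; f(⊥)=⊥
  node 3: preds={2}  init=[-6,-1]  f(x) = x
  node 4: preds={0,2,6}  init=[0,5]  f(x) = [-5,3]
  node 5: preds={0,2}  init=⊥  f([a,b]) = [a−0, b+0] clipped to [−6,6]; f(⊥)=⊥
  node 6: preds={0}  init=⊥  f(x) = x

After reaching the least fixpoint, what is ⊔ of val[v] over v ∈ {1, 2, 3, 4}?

Trace (55 dequeues):
  [1] u=0 | in ⊥ | out ⊥ | ==
  [2] u=1 | in ⊥ | out ⊥ | ==
  [3] u=2 | in [-6,-1] | out [-6,0] | prev ⊥ | push {1}
  [4] u=3 | in [-6,0] | out [-6,0] | prev [-6,-1] | push {2}
  [5] u=4 | in [-6,0] | out [-5,5] | prev [0,5] | push {}
  [6] u=5 | in [-6,0] | out [-6,0] | prev ⊥ | push {0}
  [7] u=6 | in ⊥ | out ⊥ | ==
  [8] u=1 | in [-6,0] | out [-6,1] | prev ⊥ | push {}
  [9] u=2 | in [-6,0] | out [-6,1] | prev [-6,0] | push {1,3,4,5}
  [10] u=0 | in [-6,1] | out [-6,-1] | prev ⊥ | push {6}
  [11] u=1 | in [-6,1] | out [-6,2] | prev [-6,1] | push {0}
  [12] u=3 | in [-6,1] | out [-6,1] | prev [-6,0] | push {2}
  [13] u=4 | in [-6,1] | out [-5,5] | ==
  [14] u=5 | in [-6,1] | out [-6,1] | prev [-6,0] | push {}
  [15] u=6 | in [-6,-1] | out [-6,-1] | prev ⊥ | push {4}
  [16] u=0 | in [-6,2] | out [-6,0] | prev [-6,-1] | push {5,6}
  [17] u=2 | in [-6,1] | out [-6,2] | prev [-6,1] | push {1,3}
  [18] u=4 | in [-6,2] | out [-5,5] | ==
  [19] u=5 | in [-6,2] | out [-6,2] | prev [-6,1] | push {0}
  [20] u=6 | in [-6,0] | out [-6,0] | prev [-6,-1] | push {4}
  [21] u=1 | in [-6,2] | out [-6,3] | prev [-6,2] | push {}
  [22] u=3 | in [-6,2] | out [-6,2] | prev [-6,1] | push {2}
  [23] u=0 | in [-6,3] | out [-6,1] | prev [-6,0] | push {5,6}
  [24] u=4 | in [-6,2] | out [-5,5] | ==
  [25] u=2 | in [-6,2] | out [-6,3] | prev [-6,2] | push {1,3,4}
  [26] u=5 | in [-6,3] | out [-6,3] | prev [-6,2] | push {0}
  [27] u=6 | in [-6,1] | out [-6,1] | prev [-6,0] | push {}
  [28] u=1 | in [-6,3] | out [-6,4] | prev [-6,3] | push {}
  [29] u=3 | in [-6,3] | out [-6,3] | prev [-6,2] | push {2}
  [30] u=4 | in [-6,3] | out [-5,5] | ==
  [31] u=0 | in [-6,4] | out [-6,2] | prev [-6,1] | push {4,5,6}
  [32] u=2 | in [-6,3] | out [-6,4] | prev [-6,3] | push {1,3}
  [33] u=4 | in [-6,4] | out [-5,5] | ==
  [34] u=5 | in [-6,4] | out [-6,4] | prev [-6,3] | push {0}
  [35] u=6 | in [-6,2] | out [-6,2] | prev [-6,1] | push {4}
  [36] u=1 | in [-6,4] | out [-6,5] | prev [-6,4] | push {}
  [37] u=3 | in [-6,4] | out [-6,4] | prev [-6,3] | push {2}
  [38] u=0 | in [-6,5] | out [-6,3] | prev [-6,2] | push {5,6}
  [39] u=4 | in [-6,4] | out [-5,5] | ==
  [40] u=2 | in [-6,4] | out [-6,5] | prev [-6,4] | push {1,3,4}
  [41] u=5 | in [-6,5] | out [-6,5] | prev [-6,4] | push {0}
  [42] u=6 | in [-6,3] | out [-6,3] | prev [-6,2] | push {}
  [43] u=1 | in [-6,5] | out [-6,6] | prev [-6,5] | push {}
  [44] u=3 | in [-6,5] | out [-6,5] | prev [-6,4] | push {2}
  [45] u=4 | in [-6,5] | out [-5,5] | ==
  [46] u=0 | in [-6,6] | out [-6,4] | prev [-6,3] | push {4,5,6}
  [47] u=2 | in [-6,5] | out [-6,6] | prev [-6,5] | push {1,3}
  [48] u=4 | in [-6,6] | out [-5,5] | ==
  [49] u=5 | in [-6,6] | out [-6,6] | prev [-6,5] | push {0}
  [50] u=6 | in [-6,4] | out [-6,4] | prev [-6,3] | push {4}
  [51] u=1 | in [-6,6] | out [-6,6] | ==
  [52] u=3 | in [-6,6] | out [-6,6] | prev [-6,5] | push {2}
  [53] u=0 | in [-6,6] | out [-6,4] | ==
  [54] u=4 | in [-6,6] | out [-5,5] | ==
  [55] u=2 | in [-6,6] | out [-6,6] | ==

Converged values:
  [0] [-6,4]
  [1] [-6,6]
  [2] [-6,6]
  [3] [-6,6]
  [4] [-5,5]
  [5] [-6,6]
  [6] [-6,4]

[-6,6]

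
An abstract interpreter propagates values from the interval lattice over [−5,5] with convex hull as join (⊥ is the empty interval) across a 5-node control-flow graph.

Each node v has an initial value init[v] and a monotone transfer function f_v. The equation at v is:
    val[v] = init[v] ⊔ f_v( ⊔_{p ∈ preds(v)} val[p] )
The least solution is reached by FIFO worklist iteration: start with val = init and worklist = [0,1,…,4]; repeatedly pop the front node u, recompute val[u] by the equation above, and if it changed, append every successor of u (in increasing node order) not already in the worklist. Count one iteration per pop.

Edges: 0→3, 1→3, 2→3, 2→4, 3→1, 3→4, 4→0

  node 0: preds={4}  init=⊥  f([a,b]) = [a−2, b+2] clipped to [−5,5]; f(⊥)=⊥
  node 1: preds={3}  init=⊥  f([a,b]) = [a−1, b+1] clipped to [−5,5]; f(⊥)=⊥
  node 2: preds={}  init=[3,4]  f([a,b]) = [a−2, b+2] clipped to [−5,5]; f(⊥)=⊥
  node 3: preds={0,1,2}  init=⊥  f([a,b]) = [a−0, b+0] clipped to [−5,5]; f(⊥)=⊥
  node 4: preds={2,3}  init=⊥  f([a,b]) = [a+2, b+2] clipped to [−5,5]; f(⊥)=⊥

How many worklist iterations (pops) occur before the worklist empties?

Worklist (41 pops):
  #1 pop 0: in=⊥ → ⊥ (no change)
  #2 pop 1: in=⊥ → ⊥ (no change)
  #3 pop 2: in=⊥ → [3,4] (no change)
  #4 pop 3: in=[3,4] → [3,4] (was ⊥); enqueue [1]
  #5 pop 4: in=[3,4] → [5,5] (was ⊥); enqueue [0]
  #6 pop 1: in=[3,4] → [2,5] (was ⊥); enqueue [3]
  #7 pop 0: in=[5,5] → [3,5] (was ⊥); enqueue []
  #8 pop 3: in=[2,5] → [2,5] (was [3,4]); enqueue [1,4]
  #9 pop 1: in=[2,5] → [1,5] (was [2,5]); enqueue [3]
  #10 pop 4: in=[2,5] → [4,5] (was [5,5]); enqueue [0]
  #11 pop 3: in=[1,5] → [1,5] (was [2,5]); enqueue [1,4]
  #12 pop 0: in=[4,5] → [2,5] (was [3,5]); enqueue [3]
  #13 pop 1: in=[1,5] → [0,5] (was [1,5]); enqueue []
  #14 pop 4: in=[1,5] → [3,5] (was [4,5]); enqueue [0]
  #15 pop 3: in=[0,5] → [0,5] (was [1,5]); enqueue [1,4]
  #16 pop 0: in=[3,5] → [1,5] (was [2,5]); enqueue [3]
  #17 pop 1: in=[0,5] → [-1,5] (was [0,5]); enqueue []
  #18 pop 4: in=[0,5] → [2,5] (was [3,5]); enqueue [0]
  #19 pop 3: in=[-1,5] → [-1,5] (was [0,5]); enqueue [1,4]
  #20 pop 0: in=[2,5] → [0,5] (was [1,5]); enqueue [3]
  #21 pop 1: in=[-1,5] → [-2,5] (was [-1,5]); enqueue []
  #22 pop 4: in=[-1,5] → [1,5] (was [2,5]); enqueue [0]
  #23 pop 3: in=[-2,5] → [-2,5] (was [-1,5]); enqueue [1,4]
  #24 pop 0: in=[1,5] → [-1,5] (was [0,5]); enqueue [3]
  #25 pop 1: in=[-2,5] → [-3,5] (was [-2,5]); enqueue []
  #26 pop 4: in=[-2,5] → [0,5] (was [1,5]); enqueue [0]
  #27 pop 3: in=[-3,5] → [-3,5] (was [-2,5]); enqueue [1,4]
  #28 pop 0: in=[0,5] → [-2,5] (was [-1,5]); enqueue [3]
  #29 pop 1: in=[-3,5] → [-4,5] (was [-3,5]); enqueue []
  #30 pop 4: in=[-3,5] → [-1,5] (was [0,5]); enqueue [0]
  #31 pop 3: in=[-4,5] → [-4,5] (was [-3,5]); enqueue [1,4]
  #32 pop 0: in=[-1,5] → [-3,5] (was [-2,5]); enqueue [3]
  #33 pop 1: in=[-4,5] → [-5,5] (was [-4,5]); enqueue []
  #34 pop 4: in=[-4,5] → [-2,5] (was [-1,5]); enqueue [0]
  #35 pop 3: in=[-5,5] → [-5,5] (was [-4,5]); enqueue [1,4]
  #36 pop 0: in=[-2,5] → [-4,5] (was [-3,5]); enqueue [3]
  #37 pop 1: in=[-5,5] → [-5,5] (no change)
  #38 pop 4: in=[-5,5] → [-3,5] (was [-2,5]); enqueue [0]
  #39 pop 3: in=[-5,5] → [-5,5] (no change)
  #40 pop 0: in=[-3,5] → [-5,5] (was [-4,5]); enqueue [3]
  #41 pop 3: in=[-5,5] → [-5,5] (no change)

Fixpoint:
  val[0] = [-5,5]
  val[1] = [-5,5]
  val[2] = [3,4]
  val[3] = [-5,5]
  val[4] = [-3,5]

41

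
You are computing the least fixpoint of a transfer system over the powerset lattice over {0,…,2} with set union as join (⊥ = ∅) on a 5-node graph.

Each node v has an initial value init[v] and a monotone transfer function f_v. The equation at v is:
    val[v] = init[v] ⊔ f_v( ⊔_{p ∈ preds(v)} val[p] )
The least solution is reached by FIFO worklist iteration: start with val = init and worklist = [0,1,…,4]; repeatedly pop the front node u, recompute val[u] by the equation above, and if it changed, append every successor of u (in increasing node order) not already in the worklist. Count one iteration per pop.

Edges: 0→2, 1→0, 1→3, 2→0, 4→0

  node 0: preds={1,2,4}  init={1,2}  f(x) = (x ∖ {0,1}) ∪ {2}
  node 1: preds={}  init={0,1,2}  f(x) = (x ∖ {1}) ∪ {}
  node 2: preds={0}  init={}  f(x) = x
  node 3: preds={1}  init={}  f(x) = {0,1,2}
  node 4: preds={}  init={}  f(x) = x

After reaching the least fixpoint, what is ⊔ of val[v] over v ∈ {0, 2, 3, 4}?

Trace (6 dequeues):
  [1] u=0 | in {0,1,2} | out {1,2} | ==
  [2] u=1 | in {} | out {0,1,2} | ==
  [3] u=2 | in {1,2} | out {1,2} | prev {} | push {0}
  [4] u=3 | in {0,1,2} | out {0,1,2} | prev {} | push {}
  [5] u=4 | in {} | out {} | ==
  [6] u=0 | in {0,1,2} | out {1,2} | ==

Converged values:
  [0] {1,2}
  [1] {0,1,2}
  [2] {1,2}
  [3] {0,1,2}
  [4] {}

{0,1,2}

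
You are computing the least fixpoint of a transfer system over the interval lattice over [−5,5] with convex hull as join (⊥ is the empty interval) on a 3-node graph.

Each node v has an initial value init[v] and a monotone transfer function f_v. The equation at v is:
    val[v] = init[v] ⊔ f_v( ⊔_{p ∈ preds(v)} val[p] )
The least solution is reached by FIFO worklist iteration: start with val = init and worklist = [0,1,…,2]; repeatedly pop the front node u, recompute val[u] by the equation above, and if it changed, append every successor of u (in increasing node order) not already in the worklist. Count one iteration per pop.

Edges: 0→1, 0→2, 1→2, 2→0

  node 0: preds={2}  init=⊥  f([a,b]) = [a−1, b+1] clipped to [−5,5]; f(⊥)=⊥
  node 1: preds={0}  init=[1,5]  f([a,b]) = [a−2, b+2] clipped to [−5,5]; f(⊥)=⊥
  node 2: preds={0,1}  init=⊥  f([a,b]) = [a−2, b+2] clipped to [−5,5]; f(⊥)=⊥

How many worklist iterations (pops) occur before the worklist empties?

Worklist (9 pops):
  #1 pop 0: in=⊥ → ⊥ (no change)
  #2 pop 1: in=⊥ → [1,5] (no change)
  #3 pop 2: in=[1,5] → [-1,5] (was ⊥); enqueue [0]
  #4 pop 0: in=[-1,5] → [-2,5] (was ⊥); enqueue [1,2]
  #5 pop 1: in=[-2,5] → [-4,5] (was [1,5]); enqueue []
  #6 pop 2: in=[-4,5] → [-5,5] (was [-1,5]); enqueue [0]
  #7 pop 0: in=[-5,5] → [-5,5] (was [-2,5]); enqueue [1,2]
  #8 pop 1: in=[-5,5] → [-5,5] (was [-4,5]); enqueue []
  #9 pop 2: in=[-5,5] → [-5,5] (no change)

Fixpoint:
  val[0] = [-5,5]
  val[1] = [-5,5]
  val[2] = [-5,5]

9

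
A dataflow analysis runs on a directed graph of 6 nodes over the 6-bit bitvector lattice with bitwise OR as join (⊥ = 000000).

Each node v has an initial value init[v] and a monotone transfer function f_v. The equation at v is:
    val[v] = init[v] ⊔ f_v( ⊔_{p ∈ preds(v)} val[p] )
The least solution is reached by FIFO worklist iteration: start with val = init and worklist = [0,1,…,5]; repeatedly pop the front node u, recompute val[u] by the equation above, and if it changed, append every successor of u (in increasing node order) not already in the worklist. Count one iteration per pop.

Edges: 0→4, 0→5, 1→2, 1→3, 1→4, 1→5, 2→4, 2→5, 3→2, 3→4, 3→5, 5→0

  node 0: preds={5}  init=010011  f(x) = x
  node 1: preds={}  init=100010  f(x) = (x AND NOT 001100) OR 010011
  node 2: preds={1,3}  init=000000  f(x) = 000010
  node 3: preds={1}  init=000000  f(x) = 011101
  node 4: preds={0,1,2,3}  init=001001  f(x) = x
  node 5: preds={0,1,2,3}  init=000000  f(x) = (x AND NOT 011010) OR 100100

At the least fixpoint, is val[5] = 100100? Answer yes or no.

no

Worklist (10 pops):
  #1 pop 0: in=000000 → 010011 (no change)
  #2 pop 1: in=000000 → 110011 (was 100010); enqueue []
  #3 pop 2: in=110011 → 000010 (was 000000); enqueue []
  #4 pop 3: in=110011 → 011101 (was 000000); enqueue [2]
  #5 pop 4: in=111111 → 111111 (was 001001); enqueue []
  #6 pop 5: in=111111 → 100101 (was 000000); enqueue [0]
  #7 pop 2: in=111111 → 000010 (no change)
  #8 pop 0: in=100101 → 110111 (was 010011); enqueue [4,5]
  #9 pop 4: in=111111 → 111111 (no change)
  #10 pop 5: in=111111 → 100101 (no change)

Fixpoint:
  val[0] = 110111
  val[1] = 110011
  val[2] = 000010
  val[3] = 011101
  val[4] = 111111
  val[5] = 100101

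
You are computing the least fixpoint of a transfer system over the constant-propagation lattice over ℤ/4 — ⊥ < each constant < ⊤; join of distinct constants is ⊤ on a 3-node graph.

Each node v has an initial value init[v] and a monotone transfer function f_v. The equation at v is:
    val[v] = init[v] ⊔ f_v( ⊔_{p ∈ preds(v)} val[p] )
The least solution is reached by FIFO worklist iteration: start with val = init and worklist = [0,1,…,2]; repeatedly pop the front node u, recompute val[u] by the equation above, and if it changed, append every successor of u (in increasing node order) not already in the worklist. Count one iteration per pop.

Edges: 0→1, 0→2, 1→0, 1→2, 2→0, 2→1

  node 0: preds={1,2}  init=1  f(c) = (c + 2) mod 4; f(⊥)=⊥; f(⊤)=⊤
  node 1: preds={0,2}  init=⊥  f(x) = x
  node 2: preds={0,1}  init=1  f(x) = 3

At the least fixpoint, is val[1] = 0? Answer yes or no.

no

Trace (5 dequeues):
  [1] u=0 | in 1 | out ⊤ | prev 1 | push {}
  [2] u=1 | in ⊤ | out ⊤ | prev ⊥ | push {0}
  [3] u=2 | in ⊤ | out ⊤ | prev 1 | push {1}
  [4] u=0 | in ⊤ | out ⊤ | ==
  [5] u=1 | in ⊤ | out ⊤ | ==

Converged values:
  [0] ⊤
  [1] ⊤
  [2] ⊤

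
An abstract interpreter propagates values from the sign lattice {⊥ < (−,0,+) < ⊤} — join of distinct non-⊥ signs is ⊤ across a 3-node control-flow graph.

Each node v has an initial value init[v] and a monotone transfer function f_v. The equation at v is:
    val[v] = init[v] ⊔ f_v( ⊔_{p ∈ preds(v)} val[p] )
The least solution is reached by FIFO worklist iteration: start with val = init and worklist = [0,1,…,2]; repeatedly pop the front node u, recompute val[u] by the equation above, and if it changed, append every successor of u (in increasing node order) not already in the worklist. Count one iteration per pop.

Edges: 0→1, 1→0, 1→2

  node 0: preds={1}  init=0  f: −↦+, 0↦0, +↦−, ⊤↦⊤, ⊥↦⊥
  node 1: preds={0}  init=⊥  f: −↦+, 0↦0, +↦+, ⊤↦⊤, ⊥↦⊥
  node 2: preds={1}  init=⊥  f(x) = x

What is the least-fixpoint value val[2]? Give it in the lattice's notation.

0

Trace (4 dequeues):
  [1] u=0 | in ⊥ | out 0 | ==
  [2] u=1 | in 0 | out 0 | prev ⊥ | push {0}
  [3] u=2 | in 0 | out 0 | prev ⊥ | push {}
  [4] u=0 | in 0 | out 0 | ==

Converged values:
  [0] 0
  [1] 0
  [2] 0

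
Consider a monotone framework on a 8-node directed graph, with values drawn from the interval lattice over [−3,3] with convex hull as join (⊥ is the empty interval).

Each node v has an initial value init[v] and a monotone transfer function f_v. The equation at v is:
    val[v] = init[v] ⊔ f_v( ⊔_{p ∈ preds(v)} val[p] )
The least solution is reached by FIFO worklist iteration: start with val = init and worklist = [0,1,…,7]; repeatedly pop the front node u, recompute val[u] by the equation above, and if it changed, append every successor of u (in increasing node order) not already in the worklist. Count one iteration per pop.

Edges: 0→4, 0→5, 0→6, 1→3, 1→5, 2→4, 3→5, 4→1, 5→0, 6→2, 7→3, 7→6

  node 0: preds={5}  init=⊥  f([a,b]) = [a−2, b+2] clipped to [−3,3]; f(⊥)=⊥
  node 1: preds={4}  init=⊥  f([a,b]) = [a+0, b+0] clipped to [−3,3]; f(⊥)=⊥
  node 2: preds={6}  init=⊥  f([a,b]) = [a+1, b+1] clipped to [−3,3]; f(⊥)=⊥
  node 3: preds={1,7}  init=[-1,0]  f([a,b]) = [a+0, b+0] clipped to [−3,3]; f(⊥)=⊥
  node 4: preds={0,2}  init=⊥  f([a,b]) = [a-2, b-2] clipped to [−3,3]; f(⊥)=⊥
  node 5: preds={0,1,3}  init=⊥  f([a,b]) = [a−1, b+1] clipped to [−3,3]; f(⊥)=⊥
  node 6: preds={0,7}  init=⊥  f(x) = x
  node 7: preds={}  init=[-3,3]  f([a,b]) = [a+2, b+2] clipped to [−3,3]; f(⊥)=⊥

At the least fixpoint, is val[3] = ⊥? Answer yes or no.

no

Trace (16 dequeues):
  [1] u=0 | in ⊥ | out ⊥ | ==
  [2] u=1 | in ⊥ | out ⊥ | ==
  [3] u=2 | in ⊥ | out ⊥ | ==
  [4] u=3 | in [-3,3] | out [-3,3] | prev [-1,0] | push {}
  [5] u=4 | in ⊥ | out ⊥ | ==
  [6] u=5 | in [-3,3] | out [-3,3] | prev ⊥ | push {0}
  [7] u=6 | in [-3,3] | out [-3,3] | prev ⊥ | push {2}
  [8] u=7 | in ⊥ | out [-3,3] | ==
  [9] u=0 | in [-3,3] | out [-3,3] | prev ⊥ | push {4,5,6}
  [10] u=2 | in [-3,3] | out [-2,3] | prev ⊥ | push {}
  [11] u=4 | in [-3,3] | out [-3,1] | prev ⊥ | push {1}
  [12] u=5 | in [-3,3] | out [-3,3] | ==
  [13] u=6 | in [-3,3] | out [-3,3] | ==
  [14] u=1 | in [-3,1] | out [-3,1] | prev ⊥ | push {3,5}
  [15] u=3 | in [-3,3] | out [-3,3] | ==
  [16] u=5 | in [-3,3] | out [-3,3] | ==

Converged values:
  [0] [-3,3]
  [1] [-3,1]
  [2] [-2,3]
  [3] [-3,3]
  [4] [-3,1]
  [5] [-3,3]
  [6] [-3,3]
  [7] [-3,3]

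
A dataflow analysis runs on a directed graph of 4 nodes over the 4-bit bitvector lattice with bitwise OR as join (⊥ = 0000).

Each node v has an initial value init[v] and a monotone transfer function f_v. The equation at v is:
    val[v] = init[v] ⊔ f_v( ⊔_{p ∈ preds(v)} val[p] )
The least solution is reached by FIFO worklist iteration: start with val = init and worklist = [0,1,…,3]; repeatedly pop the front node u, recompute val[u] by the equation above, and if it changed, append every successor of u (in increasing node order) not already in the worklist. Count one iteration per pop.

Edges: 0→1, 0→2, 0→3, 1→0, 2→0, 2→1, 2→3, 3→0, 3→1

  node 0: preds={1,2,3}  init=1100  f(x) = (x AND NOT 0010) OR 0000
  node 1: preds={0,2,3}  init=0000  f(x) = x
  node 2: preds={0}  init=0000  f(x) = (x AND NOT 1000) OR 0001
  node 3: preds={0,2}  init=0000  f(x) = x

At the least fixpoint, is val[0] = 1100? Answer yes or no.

Worklist (9 pops):
  #1 pop 0: in=0000 → 1100 (no change)
  #2 pop 1: in=1100 → 1100 (was 0000); enqueue [0]
  #3 pop 2: in=1100 → 0101 (was 0000); enqueue [1]
  #4 pop 3: in=1101 → 1101 (was 0000); enqueue []
  #5 pop 0: in=1101 → 1101 (was 1100); enqueue [2,3]
  #6 pop 1: in=1101 → 1101 (was 1100); enqueue [0]
  #7 pop 2: in=1101 → 0101 (no change)
  #8 pop 3: in=1101 → 1101 (no change)
  #9 pop 0: in=1101 → 1101 (no change)

Fixpoint:
  val[0] = 1101
  val[1] = 1101
  val[2] = 0101
  val[3] = 1101

no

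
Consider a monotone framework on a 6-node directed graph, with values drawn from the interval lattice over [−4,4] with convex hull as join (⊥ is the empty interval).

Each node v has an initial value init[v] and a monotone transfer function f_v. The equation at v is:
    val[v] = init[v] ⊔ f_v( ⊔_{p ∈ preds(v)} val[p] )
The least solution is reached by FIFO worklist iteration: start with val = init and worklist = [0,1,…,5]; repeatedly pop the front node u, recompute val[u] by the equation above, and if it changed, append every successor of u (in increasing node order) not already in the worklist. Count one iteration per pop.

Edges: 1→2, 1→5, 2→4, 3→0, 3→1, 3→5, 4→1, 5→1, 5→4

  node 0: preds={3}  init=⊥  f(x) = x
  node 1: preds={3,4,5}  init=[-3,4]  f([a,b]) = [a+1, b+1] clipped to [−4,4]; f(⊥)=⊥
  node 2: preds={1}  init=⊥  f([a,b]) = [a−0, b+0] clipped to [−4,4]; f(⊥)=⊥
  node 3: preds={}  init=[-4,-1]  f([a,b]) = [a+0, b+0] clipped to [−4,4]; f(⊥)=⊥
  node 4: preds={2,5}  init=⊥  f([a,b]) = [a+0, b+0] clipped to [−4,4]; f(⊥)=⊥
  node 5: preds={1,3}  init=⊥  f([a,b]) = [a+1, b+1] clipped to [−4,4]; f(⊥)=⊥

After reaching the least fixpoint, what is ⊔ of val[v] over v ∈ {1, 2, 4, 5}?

Worklist (8 pops):
  #1 pop 0: in=[-4,-1] → [-4,-1] (was ⊥); enqueue []
  #2 pop 1: in=[-4,-1] → [-3,4] (no change)
  #3 pop 2: in=[-3,4] → [-3,4] (was ⊥); enqueue []
  #4 pop 3: in=⊥ → [-4,-1] (no change)
  #5 pop 4: in=[-3,4] → [-3,4] (was ⊥); enqueue [1]
  #6 pop 5: in=[-4,4] → [-3,4] (was ⊥); enqueue [4]
  #7 pop 1: in=[-4,4] → [-3,4] (no change)
  #8 pop 4: in=[-3,4] → [-3,4] (no change)

Fixpoint:
  val[0] = [-4,-1]
  val[1] = [-3,4]
  val[2] = [-3,4]
  val[3] = [-4,-1]
  val[4] = [-3,4]
  val[5] = [-3,4]

[-3,4]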